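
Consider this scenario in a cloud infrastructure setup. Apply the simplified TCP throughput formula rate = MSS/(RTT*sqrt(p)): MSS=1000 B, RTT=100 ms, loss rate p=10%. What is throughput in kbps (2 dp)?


Given: MSS = 1000 bytes, RTT = 100 ms, loss = 10%
RTT in seconds = 100 / 1000 = 0.1
Loss rate = 10% = 0.1
sqrt(loss) = sqrt(0.1) = 0.316227766017
Throughput (bytes/s) = 1000 / (0.1 * 0.316227766017) = 31622.7766
Throughput (kbps) = 31622.7766 * 8 / 1000 = 252.982213 -> 252.98 kbps (2 dp)

252.98


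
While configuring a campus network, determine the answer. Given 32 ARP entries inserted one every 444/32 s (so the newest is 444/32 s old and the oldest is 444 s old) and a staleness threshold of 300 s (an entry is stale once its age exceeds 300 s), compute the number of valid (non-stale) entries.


Ages are k * 444/32 s for k = 1..32 (spacing = 13.8750 s).
Entry k is valid iff k * 444/32 <= 300 iff k <= 32 * 300 / 444 = 21.6216
n_valid = floor(21.6216) = 21
(n_stale = 32 - 21 = 11)

21


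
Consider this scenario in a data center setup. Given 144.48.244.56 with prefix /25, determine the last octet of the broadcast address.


Given: IP = 144.48.244.56, prefix = /25
Host bits = 32 - 25 = 7
Network last octet = 56 AND mask = 0
Host part size = 2^7 - 1 = 127
Broadcast last octet = 0 OR 127 = 127

127


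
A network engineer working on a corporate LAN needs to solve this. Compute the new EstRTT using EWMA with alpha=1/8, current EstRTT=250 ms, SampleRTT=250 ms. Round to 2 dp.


Given: EstRTT = 250 ms, SampleRTT = 250 ms, alpha = 1/8
New EstRTT = (1 - alpha) * EstRTT + alpha * SampleRTT
(7/8) * 250 = 218.75
(1/8) * 250 = 31.25
New EstRTT = 218.75 + 31.25 = 250 ms -> 250.00 ms (2 dp)

250.00


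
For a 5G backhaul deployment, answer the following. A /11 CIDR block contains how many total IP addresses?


Given: CIDR prefix /11
Host bits = 32 - 11 = 21
Total addresses = 2^21 = 2097152

2097152


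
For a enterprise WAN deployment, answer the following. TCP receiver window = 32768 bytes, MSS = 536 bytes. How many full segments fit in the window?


Given: RWND = 32768 bytes, MSS = 536 bytes
Full segments = floor(RWND / MSS)
Full segments = floor(32768 / 536)
Full segments = floor(61.1343) = 61

61


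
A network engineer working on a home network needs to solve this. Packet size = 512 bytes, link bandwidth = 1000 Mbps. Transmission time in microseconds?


Given: packet = 512 bytes, bandwidth = 1000 Mbps
Packet in bits = 512 * 8 = 4096 bits
Bandwidth = 1000 * 10^6 = 1000000000 bps
Time = 4096 / 1000000000 seconds
Time in us = 4096 * 10^6 / 1000000000 = 4.096

4.096


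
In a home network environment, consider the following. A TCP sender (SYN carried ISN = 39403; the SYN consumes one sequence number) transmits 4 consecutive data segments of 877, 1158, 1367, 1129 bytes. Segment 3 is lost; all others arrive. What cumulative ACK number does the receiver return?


SYN uses sequence number 39403; first data byte = ISN + 1 = 39404.
Segment 1: SEQ = 39404, len = 877 B, covers [39404, 40280]
Segment 2: SEQ = 40281, len = 1158 B, covers [40281, 41438]
Segment 3: SEQ = 41439, len = 1367 B, covers [41439, 42805] [LOST]
Segment 4: SEQ = 42806, len = 1129 B, covers [42806, 43934]
In-order data received: bytes [39404, 41438] (segments 1..2).
Segment 3 missing -> gap begins at byte 41439; later segments buffered out of order.
Cumulative ACK = next expected in-order byte = 39404 + 877 + 1158 = 41439

41439


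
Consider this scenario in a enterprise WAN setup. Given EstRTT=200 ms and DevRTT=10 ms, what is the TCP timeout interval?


Given: EstRTT = 200 ms, DevRTT = 10 ms
Timeout = EstRTT + 4 * DevRTT
4 * DevRTT = 4 * 10 = 40
Timeout = 200 + 40 = 240 ms

240


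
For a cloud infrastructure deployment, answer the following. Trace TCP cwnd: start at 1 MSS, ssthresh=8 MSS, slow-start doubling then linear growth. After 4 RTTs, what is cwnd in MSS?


RTT 0: cwnd = 1 MSS (initial)
RTT 1: cwnd = 2 MSS (slow start, doubled)
RTT 2: cwnd = 4 MSS (slow start, doubled)
RTT 3: cwnd = 8 MSS (slow start, doubled)
RTT 4: cwnd = 9 MSS (congestion avoidance, +1)

9


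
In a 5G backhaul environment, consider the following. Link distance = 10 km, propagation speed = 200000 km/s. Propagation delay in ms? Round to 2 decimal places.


Given: distance = 10 km, speed = 200000 km/s
Delay = distance / speed = 10 / 200000 seconds
Delay in ms = 10 * 1000 / 200000
Delay = 0.0500 ms
Rounded to 2 dp = 0.05 ms

0.05


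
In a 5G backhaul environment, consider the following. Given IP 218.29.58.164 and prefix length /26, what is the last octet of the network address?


Given: IP = 218.29.58.164, prefix = /26
Subnet mask = 255.255.255.192
Last octet of IP: 164
Last octet of mask: 192
Network last octet = 164 AND 192 = 128

128


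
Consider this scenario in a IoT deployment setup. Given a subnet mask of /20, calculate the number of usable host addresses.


Given: subnet mask /20
Host bits = 32 - 20 = 12
Total addresses = 2^12 = 4096
Usable hosts = 4096 - 2 (network + broadcast) = 4094

4094


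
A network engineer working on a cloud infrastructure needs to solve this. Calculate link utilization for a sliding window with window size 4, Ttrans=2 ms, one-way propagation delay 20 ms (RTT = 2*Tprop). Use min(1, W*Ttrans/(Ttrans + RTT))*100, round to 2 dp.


Given: W = 4, Ttrans = 2 ms, RTT = 40 ms (= 2 * Tprop, Tprop = 20 ms)
Cycle time = Ttrans + RTT = 2 + 40 = 42 ms (first packet sent until its ACK returns)
W * Ttrans = 4 * 2 = 8 ms of sending per cycle
W * Ttrans / (Ttrans + RTT) = 8 / 42 = 0.190476
U = min(1, 0.190476) = 0.190476
U% = 19.05%

19.05


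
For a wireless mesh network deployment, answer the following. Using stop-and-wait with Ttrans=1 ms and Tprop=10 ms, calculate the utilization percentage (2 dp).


Given: Ttrans = 1 ms, Tprop = 10 ms
RTT = 2 * Tprop = 2 * 10 = 20 ms
U = Ttrans / (Ttrans + RTT)
U = 1 / (1 + 20)
U = 1 / 21 = 0.047619
U% = 4.76%

4.76


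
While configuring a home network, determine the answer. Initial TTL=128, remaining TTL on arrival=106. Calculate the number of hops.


Given: initial TTL = 128, received TTL = 106
Hops = initial TTL - received TTL
Hops = 128 - 106 = 22

22


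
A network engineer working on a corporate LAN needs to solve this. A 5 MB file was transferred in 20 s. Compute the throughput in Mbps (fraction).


Given: file = 5 MB, time = 20 s
File in Mb = 5 * 8 = 40 Mb
Throughput = 40 / 20 Mbps
Throughput = 2 Mbps

2


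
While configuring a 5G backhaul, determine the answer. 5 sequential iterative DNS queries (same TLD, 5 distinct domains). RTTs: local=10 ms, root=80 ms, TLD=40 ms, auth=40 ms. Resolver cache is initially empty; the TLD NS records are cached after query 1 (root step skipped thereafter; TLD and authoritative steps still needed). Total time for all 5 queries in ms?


Lookup 1 (cold cache): local + root + TLD + auth = 10 + 80 + 40 + 40 = 170 ms
Lookups 2..5 (TLD NS cached -> skip root; new domain -> still ask TLD and auth): local + TLD + auth = 10 + 40 + 40 = 90 ms each
Remaining 4 lookups: 4 * 90 = 360 ms
Total = 170 + 360 = 530 ms

530


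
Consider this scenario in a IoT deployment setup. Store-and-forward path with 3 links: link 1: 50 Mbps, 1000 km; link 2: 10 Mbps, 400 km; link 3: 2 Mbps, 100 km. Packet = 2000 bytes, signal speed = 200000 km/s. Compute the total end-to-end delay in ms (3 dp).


Packet = 2000 bytes = 16000 bits. Store-and-forward: sum (t_trans + t_prop) per link.
Link 1: t_trans = 16000/(50*10^6) s = 0.3200 ms; t_prop = 1000/200000 s = 5.0000 ms; subtotal = 5.3200 ms
Link 2: t_trans = 16000/(10*10^6) s = 1.6000 ms; t_prop = 400/200000 s = 2.0000 ms; subtotal = 3.6000 ms
Link 3: t_trans = 16000/(2*10^6) s = 8.0000 ms; t_prop = 100/200000 s = 0.5000 ms; subtotal = 8.5000 ms
End-to-end = 5.3200 + 3.6000 + 8.5000 = 17.4200 ms -> 17.420 ms (3 dp)

17.420


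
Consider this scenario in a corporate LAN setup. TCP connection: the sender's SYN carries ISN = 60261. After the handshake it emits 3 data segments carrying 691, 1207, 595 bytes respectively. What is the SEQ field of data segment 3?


The SYN occupies sequence number ISN = 60261, so the first data byte is ISN + 1 = 60262.
SEQ of data segment i = (ISN + 1) + sum of payload sizes of segments 1..i-1.
Segment 1: SEQ = 60262, payload = 691 bytes
Segment 2: SEQ = 60953, payload = 1207 bytes
Segment 3: SEQ = 62160, payload = 595 bytes
SEQ of segment 3 = 60262 + 691 + 1207 = 62160

62160


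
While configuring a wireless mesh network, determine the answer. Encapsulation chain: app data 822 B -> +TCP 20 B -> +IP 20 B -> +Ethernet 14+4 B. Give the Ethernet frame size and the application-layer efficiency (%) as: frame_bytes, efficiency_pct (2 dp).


TCP segment = 822 + 20 = 842 B
IP packet = 842 + 20 = 862 B
Ethernet frame = 862 + 14 + 4 = 880 B
Efficiency = app / frame = 822 / 880 = 0.934091 = 93.4091% -> 93.41% (2 dp)

880, 93.41


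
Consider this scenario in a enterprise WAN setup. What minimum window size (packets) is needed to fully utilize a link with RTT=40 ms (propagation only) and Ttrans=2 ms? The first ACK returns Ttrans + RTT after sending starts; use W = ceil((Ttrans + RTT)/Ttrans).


Given: Ttrans = 2 ms, RTT = 40 ms (= 2 * Tprop, Tprop = 20 ms)
Time until first ACK returns = Ttrans + RTT = 2 + 40 = 42 ms
Need W * Ttrans >= Ttrans + RTT  ->  W >= (Ttrans + RTT) / Ttrans
(Ttrans + RTT) / Ttrans = 42 / 2 = 21
W_min = ceil(21) = 21

21


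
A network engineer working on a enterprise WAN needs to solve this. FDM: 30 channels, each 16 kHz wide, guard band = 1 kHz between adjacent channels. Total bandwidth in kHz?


Given: 30 channels, 16 kHz each, guard = 1 kHz
Channel bandwidth = 30 * 16 = 480 kHz
Guard bands = 29 gaps * 1 kHz = 29 kHz
Total = 480 + 29 = 509 kHz

509


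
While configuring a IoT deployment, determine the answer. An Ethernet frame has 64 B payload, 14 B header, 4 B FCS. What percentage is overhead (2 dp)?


Given: payload = 64 B, header = 14 B, trailer = 4 B
Overhead bytes = header + trailer = 14 + 4 = 18
Total frame = payload + overhead = 64 + 18 = 82
Overhead % = 18 / 82 * 100 = 21.9512% -> 21.95% (2 dp)

21.95


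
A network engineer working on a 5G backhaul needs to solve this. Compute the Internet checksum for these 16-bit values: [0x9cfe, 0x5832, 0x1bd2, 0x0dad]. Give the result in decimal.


Given words: [0x9cfe, 0x5832, 0x1bd2, 0x0dad]
Step 1: Sum all words
Raw sum = 40190 + 22578 + 7122 + 3501 = 73391
Step 2: Fold carry: (7855 + 1) = 7856
One's complement = ~7856 & 0xFFFF = 57679

57679


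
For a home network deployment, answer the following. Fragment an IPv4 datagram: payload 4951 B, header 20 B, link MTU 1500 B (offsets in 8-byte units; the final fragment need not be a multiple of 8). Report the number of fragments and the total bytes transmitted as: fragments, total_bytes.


Max data per non-final fragment = floor((MTU - header)/8)*8 = floor((1500 - 20)/8)*8 = floor(1480/8)*8 = 1480 B
Final fragment needs no 8-byte alignment: it can carry up to MTU - header = 1480 B
Non-final fragments needed = ceil((payload - 1480) / 1480) = ceil(3471/1480) = ceil(2.3453) = 3
Number of fragments = 3 + 1 = 4
Fragment sizes (data): 3 * 1480 B + 511 B (last, 511 <= 1480 OK)
Total bytes sent = payload + n_frags * header = 4951 + 4*20 = 4951 + 80 = 5031 B

4, 5031


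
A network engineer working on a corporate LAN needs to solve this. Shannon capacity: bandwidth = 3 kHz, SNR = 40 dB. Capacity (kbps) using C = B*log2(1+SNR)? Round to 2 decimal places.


Given: B = 3 kHz, SNR = 40 dB
SNR linear = 10^(40/10) = 10000
1 + SNR = 10001
log2(10001) = 13.2878566418
C = 3 * 1000 * 13.2878566418 = 39863.5699 bps
C = 39.863570 kbps -> 39.86 kbps (2 dp)

39.86


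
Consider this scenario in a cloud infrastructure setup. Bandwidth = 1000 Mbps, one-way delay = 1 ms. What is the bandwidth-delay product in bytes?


Given: bandwidth = 1000 Mbps, delay = 1 ms
BDP in bits = 1000 * 10^6 * 1 / 1000
BDP in bits = 1000000
BDP in bytes = 1000000 / 8 = 125000

125000


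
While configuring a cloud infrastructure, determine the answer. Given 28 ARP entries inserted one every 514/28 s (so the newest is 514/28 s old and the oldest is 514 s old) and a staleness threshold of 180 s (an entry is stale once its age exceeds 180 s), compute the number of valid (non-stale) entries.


Ages are k * 514/28 s for k = 1..28 (spacing = 18.3571 s).
Entry k is valid iff k * 514/28 <= 180 iff k <= 28 * 180 / 514 = 9.8054
n_valid = floor(9.8054) = 9
(n_stale = 28 - 9 = 19)

9


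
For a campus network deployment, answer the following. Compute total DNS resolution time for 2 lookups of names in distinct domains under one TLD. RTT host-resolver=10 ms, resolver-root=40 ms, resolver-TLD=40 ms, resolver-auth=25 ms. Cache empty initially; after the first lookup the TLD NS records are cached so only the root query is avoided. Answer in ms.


Lookup 1 (cold cache): local + root + TLD + auth = 10 + 40 + 40 + 25 = 115 ms
Lookups 2..2 (TLD NS cached -> skip root; new domain -> still ask TLD and auth): local + TLD + auth = 10 + 40 + 25 = 75 ms each
Remaining 1 lookups: 1 * 75 = 75 ms
Total = 115 + 75 = 190 ms

190


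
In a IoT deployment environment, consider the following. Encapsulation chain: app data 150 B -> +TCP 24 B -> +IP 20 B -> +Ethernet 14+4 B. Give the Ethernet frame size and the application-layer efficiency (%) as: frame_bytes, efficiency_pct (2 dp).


TCP segment = 150 + 24 = 174 B
IP packet = 174 + 20 = 194 B
Ethernet frame = 194 + 14 + 4 = 212 B
Efficiency = app / frame = 150 / 212 = 0.707547 = 70.7547% -> 70.75% (2 dp)

212, 70.75


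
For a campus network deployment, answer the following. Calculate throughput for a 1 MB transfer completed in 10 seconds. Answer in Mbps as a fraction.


Given: file = 1 MB, time = 10 s
File in Mb = 1 * 8 = 8 Mb
Throughput = 8 / 10 Mbps
Throughput = 4/5 Mbps

4/5


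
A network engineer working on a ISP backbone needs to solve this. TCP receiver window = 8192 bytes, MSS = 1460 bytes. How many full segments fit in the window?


Given: RWND = 8192 bytes, MSS = 1460 bytes
Full segments = floor(RWND / MSS)
Full segments = floor(8192 / 1460)
Full segments = floor(5.611) = 5

5


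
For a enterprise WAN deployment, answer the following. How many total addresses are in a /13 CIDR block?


Given: CIDR prefix /13
Host bits = 32 - 13 = 19
Total addresses = 2^19 = 524288

524288


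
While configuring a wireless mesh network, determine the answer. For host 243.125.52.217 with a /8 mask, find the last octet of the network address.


Given: IP = 243.125.52.217, prefix = /8
Subnet mask = 255.0.0.0
Last octet of IP: 217
Last octet of mask: 0
Network last octet = 217 AND 0 = 0

0


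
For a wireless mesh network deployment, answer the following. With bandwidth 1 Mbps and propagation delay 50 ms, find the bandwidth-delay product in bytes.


Given: bandwidth = 1 Mbps, delay = 50 ms
BDP in bits = 1 * 10^6 * 50 / 1000
BDP in bits = 50000
BDP in bytes = 50000 / 8 = 6250

6250


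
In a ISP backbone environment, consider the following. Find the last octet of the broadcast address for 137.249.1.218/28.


Given: IP = 137.249.1.218, prefix = /28
Host bits = 32 - 28 = 4
Network last octet = 218 AND mask = 208
Host part size = 2^4 - 1 = 15
Broadcast last octet = 208 OR 15 = 223

223


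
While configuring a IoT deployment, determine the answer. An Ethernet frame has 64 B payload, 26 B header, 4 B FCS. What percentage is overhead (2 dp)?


Given: payload = 64 B, header = 26 B, trailer = 4 B
Overhead bytes = header + trailer = 26 + 4 = 30
Total frame = payload + overhead = 64 + 30 = 94
Overhead % = 30 / 94 * 100 = 31.9149% -> 31.91% (2 dp)

31.91


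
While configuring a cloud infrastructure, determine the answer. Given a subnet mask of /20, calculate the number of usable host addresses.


Given: subnet mask /20
Host bits = 32 - 20 = 12
Total addresses = 2^12 = 4096
Usable hosts = 4096 - 2 (network + broadcast) = 4094

4094


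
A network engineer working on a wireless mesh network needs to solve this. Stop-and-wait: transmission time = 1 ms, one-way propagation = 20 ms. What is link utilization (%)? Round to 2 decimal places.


Given: Ttrans = 1 ms, Tprop = 20 ms
RTT = 2 * Tprop = 2 * 20 = 40 ms
U = Ttrans / (Ttrans + RTT)
U = 1 / (1 + 40)
U = 1 / 41 = 0.02439
U% = 2.44%

2.44


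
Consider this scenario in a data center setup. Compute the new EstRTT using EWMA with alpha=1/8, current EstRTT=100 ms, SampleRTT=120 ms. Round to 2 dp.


Given: EstRTT = 100 ms, SampleRTT = 120 ms, alpha = 1/8
New EstRTT = (1 - alpha) * EstRTT + alpha * SampleRTT
(7/8) * 100 = 87.5
(1/8) * 120 = 15
New EstRTT = 87.5 + 15 = 102.5 ms -> 102.50 ms (2 dp)

102.50


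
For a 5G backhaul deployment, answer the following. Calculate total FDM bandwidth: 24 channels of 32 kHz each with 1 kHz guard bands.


Given: 24 channels, 32 kHz each, guard = 1 kHz
Channel bandwidth = 24 * 32 = 768 kHz
Guard bands = 23 gaps * 1 kHz = 23 kHz
Total = 768 + 23 = 791 kHz

791


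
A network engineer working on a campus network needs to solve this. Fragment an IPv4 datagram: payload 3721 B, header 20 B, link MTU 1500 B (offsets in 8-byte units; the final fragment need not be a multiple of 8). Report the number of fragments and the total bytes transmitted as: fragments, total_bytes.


Max data per non-final fragment = floor((MTU - header)/8)*8 = floor((1500 - 20)/8)*8 = floor(1480/8)*8 = 1480 B
Final fragment needs no 8-byte alignment: it can carry up to MTU - header = 1480 B
Non-final fragments needed = ceil((payload - 1480) / 1480) = ceil(2241/1480) = ceil(1.5142) = 2
Number of fragments = 2 + 1 = 3
Fragment sizes (data): 2 * 1480 B + 761 B (last, 761 <= 1480 OK)
Total bytes sent = payload + n_frags * header = 3721 + 3*20 = 3721 + 60 = 3781 B

3, 3781


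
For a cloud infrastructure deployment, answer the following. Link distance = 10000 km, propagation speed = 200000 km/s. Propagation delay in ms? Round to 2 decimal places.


Given: distance = 10000 km, speed = 200000 km/s
Delay = distance / speed = 10000 / 200000 seconds
Delay in ms = 10000 * 1000 / 200000
Delay = 50.0000 ms
Rounded to 2 dp = 50.00 ms

50.00


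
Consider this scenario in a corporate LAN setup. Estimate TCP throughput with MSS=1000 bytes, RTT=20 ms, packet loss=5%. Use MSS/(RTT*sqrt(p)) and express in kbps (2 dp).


Given: MSS = 1000 bytes, RTT = 20 ms, loss = 5%
RTT in seconds = 20 / 1000 = 0.02
Loss rate = 5% = 0.05
sqrt(loss) = sqrt(0.05) = 0.223606797750
Throughput (bytes/s) = 1000 / (0.02 * 0.223606797750) = 223606.7977
Throughput (kbps) = 223606.7977 * 8 / 1000 = 1788.854382 -> 1788.85 kbps (2 dp)

1788.85


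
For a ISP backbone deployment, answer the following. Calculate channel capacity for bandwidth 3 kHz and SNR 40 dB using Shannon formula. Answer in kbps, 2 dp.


Given: B = 3 kHz, SNR = 40 dB
SNR linear = 10^(40/10) = 10000
1 + SNR = 10001
log2(10001) = 13.2878566418
C = 3 * 1000 * 13.2878566418 = 39863.5699 bps
C = 39.863570 kbps -> 39.86 kbps (2 dp)

39.86


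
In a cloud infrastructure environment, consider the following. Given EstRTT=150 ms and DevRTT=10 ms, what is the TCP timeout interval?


Given: EstRTT = 150 ms, DevRTT = 10 ms
Timeout = EstRTT + 4 * DevRTT
4 * DevRTT = 4 * 10 = 40
Timeout = 150 + 40 = 190 ms

190


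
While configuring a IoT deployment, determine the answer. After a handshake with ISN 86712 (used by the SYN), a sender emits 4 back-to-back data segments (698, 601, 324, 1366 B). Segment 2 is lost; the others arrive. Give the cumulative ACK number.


SYN uses sequence number 86712; first data byte = ISN + 1 = 86713.
Segment 1: SEQ = 86713, len = 698 B, covers [86713, 87410]
Segment 2: SEQ = 87411, len = 601 B, covers [87411, 88011] [LOST]
Segment 3: SEQ = 88012, len = 324 B, covers [88012, 88335]
Segment 4: SEQ = 88336, len = 1366 B, covers [88336, 89701]
In-order data received: bytes [86713, 87410] (segments 1..1).
Segment 2 missing -> gap begins at byte 87411; later segments buffered out of order.
Cumulative ACK = next expected in-order byte = 86713 + 698 = 87411

87411


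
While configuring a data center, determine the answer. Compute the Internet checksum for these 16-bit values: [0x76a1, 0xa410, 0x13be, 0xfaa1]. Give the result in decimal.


Given words: [0x76a1, 0xa410, 0x13be, 0xfaa1]
Step 1: Sum all words
Raw sum = 30369 + 42000 + 5054 + 64161 = 141584
Step 2: Fold carry: (10512 + 2) = 10514
One's complement = ~10514 & 0xFFFF = 55021

55021


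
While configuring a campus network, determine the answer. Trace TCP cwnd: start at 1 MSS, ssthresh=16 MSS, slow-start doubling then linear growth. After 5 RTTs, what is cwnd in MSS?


RTT 0: cwnd = 1 MSS (initial)
RTT 1: cwnd = 2 MSS (slow start, doubled)
RTT 2: cwnd = 4 MSS (slow start, doubled)
RTT 3: cwnd = 8 MSS (slow start, doubled)
RTT 4: cwnd = 16 MSS (slow start, doubled)
RTT 5: cwnd = 17 MSS (congestion avoidance, +1)

17


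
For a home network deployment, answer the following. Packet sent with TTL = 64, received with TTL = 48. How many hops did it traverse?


Given: initial TTL = 64, received TTL = 48
Hops = initial TTL - received TTL
Hops = 64 - 48 = 16

16


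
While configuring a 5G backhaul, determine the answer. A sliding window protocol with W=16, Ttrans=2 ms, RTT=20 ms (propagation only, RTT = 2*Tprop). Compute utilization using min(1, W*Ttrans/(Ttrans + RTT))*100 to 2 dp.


Given: W = 16, Ttrans = 2 ms, RTT = 20 ms (= 2 * Tprop, Tprop = 10 ms)
Cycle time = Ttrans + RTT = 2 + 20 = 22 ms (first packet sent until its ACK returns)
W * Ttrans = 16 * 2 = 32 ms of sending per cycle
W * Ttrans / (Ttrans + RTT) = 32 / 22 = 1.454545
U = min(1, 1.454545) = 1.000000
U% = 100.00%

100.00


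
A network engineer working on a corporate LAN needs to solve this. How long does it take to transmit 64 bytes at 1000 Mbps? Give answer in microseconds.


Given: packet = 64 bytes, bandwidth = 1000 Mbps
Packet in bits = 64 * 8 = 512 bits
Bandwidth = 1000 * 10^6 = 1000000000 bps
Time = 512 / 1000000000 seconds
Time in us = 512 * 10^6 / 1000000000 = 0.512

0.512


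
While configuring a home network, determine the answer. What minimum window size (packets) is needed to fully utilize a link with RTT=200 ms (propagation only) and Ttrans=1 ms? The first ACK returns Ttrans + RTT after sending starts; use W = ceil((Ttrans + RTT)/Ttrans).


Given: Ttrans = 1 ms, RTT = 200 ms (= 2 * Tprop, Tprop = 100 ms)
Time until first ACK returns = Ttrans + RTT = 1 + 200 = 201 ms
Need W * Ttrans >= Ttrans + RTT  ->  W >= (Ttrans + RTT) / Ttrans
(Ttrans + RTT) / Ttrans = 201 / 1 = 201
W_min = ceil(201) = 201

201


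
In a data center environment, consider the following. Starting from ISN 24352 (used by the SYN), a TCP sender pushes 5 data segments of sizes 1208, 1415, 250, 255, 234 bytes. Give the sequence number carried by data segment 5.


The SYN occupies sequence number ISN = 24352, so the first data byte is ISN + 1 = 24353.
SEQ of data segment i = (ISN + 1) + sum of payload sizes of segments 1..i-1.
Segment 1: SEQ = 24353, payload = 1208 bytes
Segment 2: SEQ = 25561, payload = 1415 bytes
Segment 3: SEQ = 26976, payload = 250 bytes
Segment 4: SEQ = 27226, payload = 255 bytes
Segment 5: SEQ = 27481, payload = 234 bytes
SEQ of segment 5 = 24353 + 1208 + 1415 + 250 + 255 = 27481

27481


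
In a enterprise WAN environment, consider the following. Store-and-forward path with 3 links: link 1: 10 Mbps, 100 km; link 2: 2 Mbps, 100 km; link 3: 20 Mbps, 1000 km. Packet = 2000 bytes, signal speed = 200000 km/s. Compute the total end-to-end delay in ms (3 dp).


Packet = 2000 bytes = 16000 bits. Store-and-forward: sum (t_trans + t_prop) per link.
Link 1: t_trans = 16000/(10*10^6) s = 1.6000 ms; t_prop = 100/200000 s = 0.5000 ms; subtotal = 2.1000 ms
Link 2: t_trans = 16000/(2*10^6) s = 8.0000 ms; t_prop = 100/200000 s = 0.5000 ms; subtotal = 8.5000 ms
Link 3: t_trans = 16000/(20*10^6) s = 0.8000 ms; t_prop = 1000/200000 s = 5.0000 ms; subtotal = 5.8000 ms
End-to-end = 2.1000 + 8.5000 + 5.8000 = 16.4000 ms -> 16.400 ms (3 dp)

16.400


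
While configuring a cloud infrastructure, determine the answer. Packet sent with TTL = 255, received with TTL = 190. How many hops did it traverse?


Given: initial TTL = 255, received TTL = 190
Hops = initial TTL - received TTL
Hops = 255 - 190 = 65

65


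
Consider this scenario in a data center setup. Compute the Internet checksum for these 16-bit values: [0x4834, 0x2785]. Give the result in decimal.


Given words: [0x4834, 0x2785]
Step 1: Sum all words
Raw sum = 18484 + 10117 = 28601
One's complement = ~28601 & 0xFFFF = 36934

36934


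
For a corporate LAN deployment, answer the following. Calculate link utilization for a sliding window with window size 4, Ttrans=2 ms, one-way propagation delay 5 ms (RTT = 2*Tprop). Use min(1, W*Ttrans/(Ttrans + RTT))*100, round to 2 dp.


Given: W = 4, Ttrans = 2 ms, RTT = 10 ms (= 2 * Tprop, Tprop = 5 ms)
Cycle time = Ttrans + RTT = 2 + 10 = 12 ms (first packet sent until its ACK returns)
W * Ttrans = 4 * 2 = 8 ms of sending per cycle
W * Ttrans / (Ttrans + RTT) = 8 / 12 = 0.666667
U = min(1, 0.666667) = 0.666667
U% = 66.67%

66.67


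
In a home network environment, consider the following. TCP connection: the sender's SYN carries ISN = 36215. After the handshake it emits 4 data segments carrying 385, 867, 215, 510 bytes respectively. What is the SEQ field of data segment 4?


The SYN occupies sequence number ISN = 36215, so the first data byte is ISN + 1 = 36216.
SEQ of data segment i = (ISN + 1) + sum of payload sizes of segments 1..i-1.
Segment 1: SEQ = 36216, payload = 385 bytes
Segment 2: SEQ = 36601, payload = 867 bytes
Segment 3: SEQ = 37468, payload = 215 bytes
Segment 4: SEQ = 37683, payload = 510 bytes
SEQ of segment 4 = 36216 + 385 + 867 + 215 = 37683

37683


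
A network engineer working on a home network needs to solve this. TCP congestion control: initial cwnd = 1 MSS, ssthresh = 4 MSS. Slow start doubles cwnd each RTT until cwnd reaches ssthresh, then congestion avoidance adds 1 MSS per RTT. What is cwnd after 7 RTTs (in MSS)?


RTT 0: cwnd = 1 MSS (initial)
RTT 1: cwnd = 2 MSS (slow start, doubled)
RTT 2: cwnd = 4 MSS (slow start, doubled)
RTT 3: cwnd = 5 MSS (congestion avoidance, +1)
RTT 4: cwnd = 6 MSS (congestion avoidance, +1)
RTT 5: cwnd = 7 MSS (congestion avoidance, +1)
RTT 6: cwnd = 8 MSS (congestion avoidance, +1)
RTT 7: cwnd = 9 MSS (congestion avoidance, +1)

9


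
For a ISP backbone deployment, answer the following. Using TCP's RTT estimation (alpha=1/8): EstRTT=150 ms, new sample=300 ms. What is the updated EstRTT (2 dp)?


Given: EstRTT = 150 ms, SampleRTT = 300 ms, alpha = 1/8
New EstRTT = (1 - alpha) * EstRTT + alpha * SampleRTT
(7/8) * 150 = 131.25
(1/8) * 300 = 37.5
New EstRTT = 131.25 + 37.5 = 168.75 ms -> 168.75 ms (2 dp)

168.75


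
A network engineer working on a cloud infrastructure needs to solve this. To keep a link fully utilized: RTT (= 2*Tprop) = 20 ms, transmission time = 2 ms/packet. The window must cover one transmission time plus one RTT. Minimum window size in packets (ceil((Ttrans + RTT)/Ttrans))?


Given: Ttrans = 2 ms, RTT = 20 ms (= 2 * Tprop, Tprop = 10 ms)
Time until first ACK returns = Ttrans + RTT = 2 + 20 = 22 ms
Need W * Ttrans >= Ttrans + RTT  ->  W >= (Ttrans + RTT) / Ttrans
(Ttrans + RTT) / Ttrans = 22 / 2 = 11
W_min = ceil(11) = 11

11


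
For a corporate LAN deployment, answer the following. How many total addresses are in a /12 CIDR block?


Given: CIDR prefix /12
Host bits = 32 - 12 = 20
Total addresses = 2^20 = 1048576

1048576


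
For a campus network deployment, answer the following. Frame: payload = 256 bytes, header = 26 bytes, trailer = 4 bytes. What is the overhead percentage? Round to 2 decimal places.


Given: payload = 256 B, header = 26 B, trailer = 4 B
Overhead bytes = header + trailer = 26 + 4 = 30
Total frame = payload + overhead = 256 + 30 = 286
Overhead % = 30 / 286 * 100 = 10.4895% -> 10.49% (2 dp)

10.49


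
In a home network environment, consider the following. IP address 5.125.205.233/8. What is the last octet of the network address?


Given: IP = 5.125.205.233, prefix = /8
Subnet mask = 255.0.0.0
Last octet of IP: 233
Last octet of mask: 0
Network last octet = 233 AND 0 = 0

0


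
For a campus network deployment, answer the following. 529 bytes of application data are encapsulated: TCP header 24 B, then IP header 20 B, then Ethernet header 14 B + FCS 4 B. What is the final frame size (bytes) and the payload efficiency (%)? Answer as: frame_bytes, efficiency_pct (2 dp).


TCP segment = 529 + 24 = 553 B
IP packet = 553 + 20 = 573 B
Ethernet frame = 573 + 14 + 4 = 591 B
Efficiency = app / frame = 529 / 591 = 0.895093 = 89.5093% -> 89.51% (2 dp)

591, 89.51


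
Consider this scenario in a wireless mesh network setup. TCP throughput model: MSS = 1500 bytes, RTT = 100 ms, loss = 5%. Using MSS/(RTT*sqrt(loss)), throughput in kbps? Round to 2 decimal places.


Given: MSS = 1500 bytes, RTT = 100 ms, loss = 5%
RTT in seconds = 100 / 1000 = 0.1
Loss rate = 5% = 0.05
sqrt(loss) = sqrt(0.05) = 0.223606797750
Throughput (bytes/s) = 1500 / (0.1 * 0.223606797750) = 67082.0393
Throughput (kbps) = 67082.0393 * 8 / 1000 = 536.656315 -> 536.66 kbps (2 dp)

536.66


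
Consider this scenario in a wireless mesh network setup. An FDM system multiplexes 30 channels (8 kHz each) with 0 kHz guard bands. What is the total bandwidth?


Given: 30 channels, 8 kHz each, guard = 0 kHz
Channel bandwidth = 30 * 8 = 240 kHz
Guard bands = 29 gaps * 0 kHz = 0 kHz
Total = 240 + 0 = 240 kHz

240


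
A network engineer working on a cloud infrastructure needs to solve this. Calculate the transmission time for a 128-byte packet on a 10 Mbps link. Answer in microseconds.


Given: packet = 128 bytes, bandwidth = 10 Mbps
Packet in bits = 128 * 8 = 1024 bits
Bandwidth = 10 * 10^6 = 10000000 bps
Time = 1024 / 10000000 seconds
Time in us = 1024 * 10^6 / 10000000 = 102.4

102.4


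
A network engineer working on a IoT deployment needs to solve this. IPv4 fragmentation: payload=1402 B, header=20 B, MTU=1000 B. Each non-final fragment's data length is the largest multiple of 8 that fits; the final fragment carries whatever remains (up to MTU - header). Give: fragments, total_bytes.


Max data per non-final fragment = floor((MTU - header)/8)*8 = floor((1000 - 20)/8)*8 = floor(980/8)*8 = 976 B
Final fragment needs no 8-byte alignment: it can carry up to MTU - header = 980 B
Non-final fragments needed = ceil((payload - 980) / 976) = ceil(422/976) = ceil(0.4324) = 1
Number of fragments = 1 + 1 = 2
Fragment sizes (data): 1 * 976 B + 426 B (last, 426 <= 980 OK)
Total bytes sent = payload + n_frags * header = 1402 + 2*20 = 1402 + 40 = 1442 B

2, 1442


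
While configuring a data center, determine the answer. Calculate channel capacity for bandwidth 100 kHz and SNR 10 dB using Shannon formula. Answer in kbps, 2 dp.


Given: B = 100 kHz, SNR = 10 dB
SNR linear = 10^(10/10) = 10
1 + SNR = 11
log2(11) = 3.4594316186
C = 100 * 1000 * 3.4594316186 = 345943.1619 bps
C = 345.943162 kbps -> 345.94 kbps (2 dp)

345.94


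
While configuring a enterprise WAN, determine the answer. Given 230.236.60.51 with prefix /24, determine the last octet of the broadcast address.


Given: IP = 230.236.60.51, prefix = /24
Host bits = 32 - 24 = 8
Network last octet = 51 AND mask = 0
Host part size = 2^8 - 1 = 255
Broadcast last octet = 0 OR 255 = 255

255


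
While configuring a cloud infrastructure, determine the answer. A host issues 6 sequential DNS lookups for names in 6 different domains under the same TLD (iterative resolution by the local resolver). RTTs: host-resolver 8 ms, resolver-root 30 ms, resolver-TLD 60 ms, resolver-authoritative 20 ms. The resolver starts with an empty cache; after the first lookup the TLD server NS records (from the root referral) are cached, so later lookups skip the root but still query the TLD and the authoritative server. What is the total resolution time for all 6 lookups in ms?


Lookup 1 (cold cache): local + root + TLD + auth = 8 + 30 + 60 + 20 = 118 ms
Lookups 2..6 (TLD NS cached -> skip root; new domain -> still ask TLD and auth): local + TLD + auth = 8 + 60 + 20 = 88 ms each
Remaining 5 lookups: 5 * 88 = 440 ms
Total = 118 + 440 = 558 ms

558


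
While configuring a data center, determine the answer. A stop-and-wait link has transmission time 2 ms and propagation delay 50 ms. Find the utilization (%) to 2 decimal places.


Given: Ttrans = 2 ms, Tprop = 50 ms
RTT = 2 * Tprop = 2 * 50 = 100 ms
U = Ttrans / (Ttrans + RTT)
U = 2 / (2 + 100)
U = 2 / 102 = 0.019608
U% = 1.96%

1.96


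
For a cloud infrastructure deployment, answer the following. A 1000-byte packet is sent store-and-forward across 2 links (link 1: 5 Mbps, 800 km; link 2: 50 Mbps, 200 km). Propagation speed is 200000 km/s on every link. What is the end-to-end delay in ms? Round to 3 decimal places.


Packet = 1000 bytes = 8000 bits. Store-and-forward: sum (t_trans + t_prop) per link.
Link 1: t_trans = 8000/(5*10^6) s = 1.6000 ms; t_prop = 800/200000 s = 4.0000 ms; subtotal = 5.6000 ms
Link 2: t_trans = 8000/(50*10^6) s = 0.1600 ms; t_prop = 200/200000 s = 1.0000 ms; subtotal = 1.1600 ms
End-to-end = 5.6000 + 1.1600 = 6.7600 ms -> 6.760 ms (3 dp)

6.760


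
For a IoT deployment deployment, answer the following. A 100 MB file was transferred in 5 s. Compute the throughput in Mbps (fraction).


Given: file = 100 MB, time = 5 s
File in Mb = 100 * 8 = 800 Mb
Throughput = 800 / 5 Mbps
Throughput = 160 Mbps

160


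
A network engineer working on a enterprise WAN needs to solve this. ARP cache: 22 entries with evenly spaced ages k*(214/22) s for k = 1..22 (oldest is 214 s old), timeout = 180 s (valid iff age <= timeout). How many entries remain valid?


Ages are k * 214/22 s for k = 1..22 (spacing = 9.7273 s).
Entry k is valid iff k * 214/22 <= 180 iff k <= 22 * 180 / 214 = 18.5047
n_valid = floor(18.5047) = 18
(n_stale = 22 - 18 = 4)

18


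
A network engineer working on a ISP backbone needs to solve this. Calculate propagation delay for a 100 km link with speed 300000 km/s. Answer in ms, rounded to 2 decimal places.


Given: distance = 100 km, speed = 300000 km/s
Delay = distance / speed = 100 / 300000 seconds
Delay in ms = 100 * 1000 / 300000
Delay = 0.3333 ms
Rounded to 2 dp = 0.33 ms

0.33


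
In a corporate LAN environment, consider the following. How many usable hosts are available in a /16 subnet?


Given: subnet mask /16
Host bits = 32 - 16 = 16
Total addresses = 2^16 = 65536
Usable hosts = 65536 - 2 (network + broadcast) = 65534

65534


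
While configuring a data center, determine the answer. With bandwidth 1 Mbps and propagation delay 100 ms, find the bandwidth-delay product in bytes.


Given: bandwidth = 1 Mbps, delay = 100 ms
BDP in bits = 1 * 10^6 * 100 / 1000
BDP in bits = 100000
BDP in bytes = 100000 / 8 = 12500

12500


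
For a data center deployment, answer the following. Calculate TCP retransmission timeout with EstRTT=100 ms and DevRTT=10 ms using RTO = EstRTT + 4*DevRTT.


Given: EstRTT = 100 ms, DevRTT = 10 ms
Timeout = EstRTT + 4 * DevRTT
4 * DevRTT = 4 * 10 = 40
Timeout = 100 + 40 = 140 ms

140


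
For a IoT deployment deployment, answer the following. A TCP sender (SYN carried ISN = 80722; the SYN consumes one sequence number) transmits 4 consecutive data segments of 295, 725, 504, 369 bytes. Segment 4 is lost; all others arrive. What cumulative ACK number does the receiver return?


SYN uses sequence number 80722; first data byte = ISN + 1 = 80723.
Segment 1: SEQ = 80723, len = 295 B, covers [80723, 81017]
Segment 2: SEQ = 81018, len = 725 B, covers [81018, 81742]
Segment 3: SEQ = 81743, len = 504 B, covers [81743, 82246]
Segment 4: SEQ = 82247, len = 369 B, covers [82247, 82615] [LOST]
In-order data received: bytes [80723, 82246] (segments 1..3).
Segment 4 missing -> gap begins at byte 82247.
Cumulative ACK = next expected in-order byte = 80723 + 295 + 725 + 504 = 82247

82247


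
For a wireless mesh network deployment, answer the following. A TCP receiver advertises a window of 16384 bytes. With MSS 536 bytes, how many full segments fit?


Given: RWND = 16384 bytes, MSS = 536 bytes
Full segments = floor(RWND / MSS)
Full segments = floor(16384 / 536)
Full segments = floor(30.5672) = 30

30


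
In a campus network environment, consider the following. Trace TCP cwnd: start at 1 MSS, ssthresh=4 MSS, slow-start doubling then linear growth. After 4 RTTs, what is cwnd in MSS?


RTT 0: cwnd = 1 MSS (initial)
RTT 1: cwnd = 2 MSS (slow start, doubled)
RTT 2: cwnd = 4 MSS (slow start, doubled)
RTT 3: cwnd = 5 MSS (congestion avoidance, +1)
RTT 4: cwnd = 6 MSS (congestion avoidance, +1)

6


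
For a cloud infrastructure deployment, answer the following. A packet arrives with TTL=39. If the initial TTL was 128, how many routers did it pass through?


Given: initial TTL = 128, received TTL = 39
Hops = initial TTL - received TTL
Hops = 128 - 39 = 89

89


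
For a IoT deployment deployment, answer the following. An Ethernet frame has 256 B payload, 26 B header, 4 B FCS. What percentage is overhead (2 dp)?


Given: payload = 256 B, header = 26 B, trailer = 4 B
Overhead bytes = header + trailer = 26 + 4 = 30
Total frame = payload + overhead = 256 + 30 = 286
Overhead % = 30 / 286 * 100 = 10.4895% -> 10.49% (2 dp)

10.49


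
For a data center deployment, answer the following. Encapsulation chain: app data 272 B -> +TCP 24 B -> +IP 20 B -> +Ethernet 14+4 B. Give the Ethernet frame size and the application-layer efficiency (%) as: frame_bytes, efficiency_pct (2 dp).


TCP segment = 272 + 24 = 296 B
IP packet = 296 + 20 = 316 B
Ethernet frame = 316 + 14 + 4 = 334 B
Efficiency = app / frame = 272 / 334 = 0.814371 = 81.4371% -> 81.44% (2 dp)

334, 81.44


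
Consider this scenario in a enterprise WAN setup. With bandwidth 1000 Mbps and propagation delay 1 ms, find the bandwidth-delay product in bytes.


Given: bandwidth = 1000 Mbps, delay = 1 ms
BDP in bits = 1000 * 10^6 * 1 / 1000
BDP in bits = 1000000
BDP in bytes = 1000000 / 8 = 125000

125000


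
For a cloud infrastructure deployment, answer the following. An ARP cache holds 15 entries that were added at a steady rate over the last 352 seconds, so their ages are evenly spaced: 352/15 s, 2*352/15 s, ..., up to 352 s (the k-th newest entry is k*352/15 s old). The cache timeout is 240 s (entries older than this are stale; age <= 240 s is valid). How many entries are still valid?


Ages are k * 352/15 s for k = 1..15 (spacing = 23.4667 s).
Entry k is valid iff k * 352/15 <= 240 iff k <= 15 * 240 / 352 = 10.2273
n_valid = floor(10.2273) = 10
(n_stale = 15 - 10 = 5)

10


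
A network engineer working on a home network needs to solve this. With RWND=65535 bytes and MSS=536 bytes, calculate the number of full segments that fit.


Given: RWND = 65535 bytes, MSS = 536 bytes
Full segments = floor(RWND / MSS)
Full segments = floor(65535 / 536)
Full segments = floor(122.2668) = 122

122


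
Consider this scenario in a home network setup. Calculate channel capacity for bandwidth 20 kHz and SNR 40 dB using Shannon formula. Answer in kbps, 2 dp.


Given: B = 20 kHz, SNR = 40 dB
SNR linear = 10^(40/10) = 10000
1 + SNR = 10001
log2(10001) = 13.2878566418
C = 20 * 1000 * 13.2878566418 = 265757.1328 bps
C = 265.757133 kbps -> 265.76 kbps (2 dp)

265.76


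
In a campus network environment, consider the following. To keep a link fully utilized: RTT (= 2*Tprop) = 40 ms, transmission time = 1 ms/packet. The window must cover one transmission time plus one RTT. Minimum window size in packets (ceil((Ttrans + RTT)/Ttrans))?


Given: Ttrans = 1 ms, RTT = 40 ms (= 2 * Tprop, Tprop = 20 ms)
Time until first ACK returns = Ttrans + RTT = 1 + 40 = 41 ms
Need W * Ttrans >= Ttrans + RTT  ->  W >= (Ttrans + RTT) / Ttrans
(Ttrans + RTT) / Ttrans = 41 / 1 = 41
W_min = ceil(41) = 41

41


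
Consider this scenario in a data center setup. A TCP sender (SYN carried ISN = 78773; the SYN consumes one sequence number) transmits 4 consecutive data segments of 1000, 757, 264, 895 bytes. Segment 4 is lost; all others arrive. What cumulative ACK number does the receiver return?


SYN uses sequence number 78773; first data byte = ISN + 1 = 78774.
Segment 1: SEQ = 78774, len = 1000 B, covers [78774, 79773]
Segment 2: SEQ = 79774, len = 757 B, covers [79774, 80530]
Segment 3: SEQ = 80531, len = 264 B, covers [80531, 80794]
Segment 4: SEQ = 80795, len = 895 B, covers [80795, 81689] [LOST]
In-order data received: bytes [78774, 80794] (segments 1..3).
Segment 4 missing -> gap begins at byte 80795.
Cumulative ACK = next expected in-order byte = 78774 + 1000 + 757 + 264 = 80795

80795
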